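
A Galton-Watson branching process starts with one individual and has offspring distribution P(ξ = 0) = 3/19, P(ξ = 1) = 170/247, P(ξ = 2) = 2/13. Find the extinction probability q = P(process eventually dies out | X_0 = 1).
q = 1

Mean offspring μ = 0·3/19 + 1·170/247 + 2·2/13 = 246/247 ≤ 1. For μ ≤ 1 with offspring not concentrated at 1, the Galton-Watson process goes extinct almost surely, so q = 1.
(Algebraic check: The pgf is f(s) = 3/19 + 170/247·s + 2/13·s². The extinction probability q is the smallest fixed point of f in [0, 1]. Setting s = f(s):
  2/13·s² + (170/247 − 1)·s + 3/19 = 0
  2/13·s² − (3/19 + 2/13)·s + 3/19 = 0
which factors as (s − 1)·(2/13·s − 3/19) = 0, giving roots s = 1 and s = (3/19)/(2/13) = 39/38. Since 39/38 ≥ 1, the smallest root in [0, 1] is s = 1.)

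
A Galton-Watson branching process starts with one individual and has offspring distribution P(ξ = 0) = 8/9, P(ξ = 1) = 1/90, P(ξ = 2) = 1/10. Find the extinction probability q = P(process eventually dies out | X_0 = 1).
q = 1

Mean offspring μ = 0·8/9 + 1·1/90 + 2·1/10 = 19/90 ≤ 1. For μ ≤ 1 with offspring not concentrated at 1, the Galton-Watson process goes extinct almost surely, so q = 1.
(Algebraic check: The pgf is f(s) = 8/9 + 1/90·s + 1/10·s². The extinction probability q is the smallest fixed point of f in [0, 1]. Setting s = f(s):
  1/10·s² + (1/90 − 1)·s + 8/9 = 0
  1/10·s² − (8/9 + 1/10)·s + 8/9 = 0
which factors as (s − 1)·(1/10·s − 8/9) = 0, giving roots s = 1 and s = (8/9)/(1/10) = 80/9. Since 80/9 ≥ 1, the smallest root in [0, 1] is s = 1.)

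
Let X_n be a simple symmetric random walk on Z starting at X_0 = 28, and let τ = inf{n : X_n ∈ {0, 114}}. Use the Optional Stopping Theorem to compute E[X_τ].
E[X_τ] = 28

X_n is a martingale and τ is a bounded-mean stopping time (indeed τ is finite a.s. with bounded expectation since the walk is in a bounded region). By the OST, E[X_τ] = E[X_0] = 28. Equivalently: E[X_τ] = 114 · P(hit 114 first) + 0 · P(hit 0 first) = 114 · (28/114) = 28.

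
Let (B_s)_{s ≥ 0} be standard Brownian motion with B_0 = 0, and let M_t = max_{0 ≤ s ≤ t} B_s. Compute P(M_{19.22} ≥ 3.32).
P(M_{19.22} ≥ 3.32) = 2·P(B_{19.22} ≥ 3.32) = 2(1 − Φ(3.32/√19.22)) ≈ 0.4489

By the reflection principle for Brownian motion, P(M_t ≥ a) = 2 · P(B_t ≥ a) for a ≥ 0. Since B_t ~ N(0, t), P(B_t ≥ 3.32) = 1 − Φ(3.32/√t) = 1 − Φ(3.32/√19.22) = 1 − Φ(0.7573). So
  P(M_{19.22} ≥ 3.32) = 2(1 − Φ(0.7573)) ≈ 0.4489.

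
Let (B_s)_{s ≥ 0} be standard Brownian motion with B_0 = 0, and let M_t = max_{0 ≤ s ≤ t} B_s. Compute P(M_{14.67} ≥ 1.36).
P(M_{14.67} ≥ 1.36) = 2·P(B_{14.67} ≥ 1.36) = 2(1 − Φ(1.36/√14.67)) ≈ 0.7225

By the reflection principle for Brownian motion, P(M_t ≥ a) = 2 · P(B_t ≥ a) for a ≥ 0. Since B_t ~ N(0, t), P(B_t ≥ 1.36) = 1 − Φ(1.36/√t) = 1 − Φ(1.36/√14.67) = 1 − Φ(0.3551). So
  P(M_{14.67} ≥ 1.36) = 2(1 − Φ(0.3551)) ≈ 0.7225.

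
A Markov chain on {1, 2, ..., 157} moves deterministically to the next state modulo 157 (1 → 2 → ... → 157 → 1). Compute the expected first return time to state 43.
E[T_43 | X_0 = 43] = 157

The chain cycles deterministically, so starting at state 43 it returns in exactly 157 steps. Equivalently, the stationary distribution is uniform π_j = 1/157 for every state j, so by Kac's formula E[T_43] = 1/π_43 = 157.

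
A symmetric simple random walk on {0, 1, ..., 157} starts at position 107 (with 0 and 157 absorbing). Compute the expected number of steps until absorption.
E[τ | X_0 = 107] = 5350

Let v_k = E[τ | X_0 = k]. Boundary: v_0 = v_157 = 0. Recurrence: v_k = 1 + (v_{k-1} + v_{k+1})/2 for 1 ≤ k ≤ 156. The particular solution to v_k − (v_{k-1} + v_{k+1})/2 = 1 is v_k = −k^2. Adding homogeneous solution A + B k and matching boundaries gives v_k = k (157 − k). Substituting k = 107: v_107 = 107 · 50 = 5350.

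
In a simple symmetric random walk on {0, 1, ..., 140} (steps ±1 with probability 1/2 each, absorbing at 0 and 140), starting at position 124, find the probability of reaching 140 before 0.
P(hit 140 before 0) = 124/140 = 31/35

Let u_k = P(hit 140 before 0 | start at k). Then u_0 = 0, u_140 = 1, and u_k = u_{k-1}/2 + u_{k+1}/2 for 1 ≤ k ≤ 139. This harmonic recurrence is solved by u_k = k/140, giving u_124 = 124/140 = 31/35.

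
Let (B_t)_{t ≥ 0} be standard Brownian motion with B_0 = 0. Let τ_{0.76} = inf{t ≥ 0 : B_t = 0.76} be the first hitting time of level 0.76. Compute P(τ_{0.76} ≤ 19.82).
P(τ_{0.76} ≤ 19.82) = 2(1 − Φ(0.76/√19.82)) = 2(1 − Φ(0.1707)) ≈ 0.8645

By the reflection principle for standard BM, P(τ_b ≤ t) = 2 · P(B_t ≥ b). Since B_t ~ N(0, t), P(B_t ≥ 0.76) = 1 − Φ(0.76/√t) = 1 − Φ(0.76/√19.82) = 1 − Φ(0.1707) ≈ 0.43223. Doubling: P(τ_{0.76} ≤ 19.82) ≈ 2 · 0.43223 = 0.86446 ≈ 0.8645.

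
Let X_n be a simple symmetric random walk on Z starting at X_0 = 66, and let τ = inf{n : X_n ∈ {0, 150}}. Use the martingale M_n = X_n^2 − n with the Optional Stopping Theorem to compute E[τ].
E[τ] = 5544

M_n = X_n^2 − n is a martingale (since E[X_{n+1}^2 | F_n] = X_n^2 + 1). By OST (τ has finite mean in a bounded region), E[M_τ] = E[M_0] = X_0^2 − 0 = 66^2 = 4356. Also E[M_τ] = E[X_τ^2] − E[τ]. The walk exits at 0 or 150, with P(hit 150 first) = 66/150, so E[X_τ^2] = 150^2 · 66/150 + 0 = 9900. Thus E[τ] = E[X_τ^2] − E[M_τ] = 9900 − 4356 = 5544 = 66(150 − 66) = 5544.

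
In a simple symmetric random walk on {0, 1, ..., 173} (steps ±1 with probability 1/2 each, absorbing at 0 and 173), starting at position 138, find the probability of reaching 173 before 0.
P(hit 173 before 0) = 138/173

Let u_k = P(hit 173 before 0 | start at k). Then u_0 = 0, u_173 = 1, and u_k = u_{k-1}/2 + u_{k+1}/2 for 1 ≤ k ≤ 172. This harmonic recurrence is solved by u_k = k/173, giving u_138 = 138/173.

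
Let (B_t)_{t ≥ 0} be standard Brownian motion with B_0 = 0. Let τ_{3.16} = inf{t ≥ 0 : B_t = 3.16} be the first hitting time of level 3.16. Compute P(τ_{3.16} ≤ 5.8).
P(τ_{3.16} ≤ 5.8) = 2(1 − Φ(3.16/√5.8)) = 2(1 − Φ(1.3121)) ≈ 0.1895

By the reflection principle for standard BM, P(τ_b ≤ t) = 2 · P(B_t ≥ b). Since B_t ~ N(0, t), P(B_t ≥ 3.16) = 1 − Φ(3.16/√t) = 1 − Φ(3.16/√5.8) = 1 − Φ(1.3121) ≈ 0.09474. Doubling: P(τ_{3.16} ≤ 5.8) ≈ 2 · 0.09474 = 0.18948 ≈ 0.1895.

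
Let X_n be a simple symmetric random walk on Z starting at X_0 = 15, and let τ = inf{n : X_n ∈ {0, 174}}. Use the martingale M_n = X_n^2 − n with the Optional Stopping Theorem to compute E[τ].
E[τ] = 2385

M_n = X_n^2 − n is a martingale (since E[X_{n+1}^2 | F_n] = X_n^2 + 1). By OST (τ has finite mean in a bounded region), E[M_τ] = E[M_0] = X_0^2 − 0 = 15^2 = 225. Also E[M_τ] = E[X_τ^2] − E[τ]. The walk exits at 0 or 174, with P(hit 174 first) = 15/174, so E[X_τ^2] = 174^2 · 15/174 + 0 = 2610. Thus E[τ] = E[X_τ^2] − E[M_τ] = 2610 − 225 = 2385 = 15(174 − 15) = 2385.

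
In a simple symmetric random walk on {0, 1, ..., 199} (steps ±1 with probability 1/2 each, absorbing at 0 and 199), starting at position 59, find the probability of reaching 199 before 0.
P(hit 199 before 0) = 59/199

Let u_k = P(hit 199 before 0 | start at k). Then u_0 = 0, u_199 = 1, and u_k = u_{k-1}/2 + u_{k+1}/2 for 1 ≤ k ≤ 198. This harmonic recurrence is solved by u_k = k/199, giving u_59 = 59/199.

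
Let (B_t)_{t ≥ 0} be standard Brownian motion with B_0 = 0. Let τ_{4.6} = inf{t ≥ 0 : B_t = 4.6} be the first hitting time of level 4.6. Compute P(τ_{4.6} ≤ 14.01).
P(τ_{4.6} ≤ 14.01) = 2(1 − Φ(4.6/√14.01)) = 2(1 − Φ(1.2290)) ≈ 0.2191

By the reflection principle for standard BM, P(τ_b ≤ t) = 2 · P(B_t ≥ b). Since B_t ~ N(0, t), P(B_t ≥ 4.6) = 1 − Φ(4.6/√t) = 1 − Φ(4.6/√14.01) = 1 − Φ(1.2290) ≈ 0.10954. Doubling: P(τ_{4.6} ≤ 14.01) ≈ 2 · 0.10954 = 0.21908 ≈ 0.2191.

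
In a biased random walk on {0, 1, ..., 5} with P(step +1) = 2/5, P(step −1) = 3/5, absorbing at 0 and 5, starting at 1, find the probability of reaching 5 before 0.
P(hit 5 before 0) = (1 − (3/2)^1) / (1 − (3/2)^5) = 16/211

Let u_k denote P(reach 5 before 0 | start at k). Boundary: u_0 = 0, u_5 = 1. Recurrence: u_k = 2/5·u_{k+1} + 3/5·u_{k-1} for 1 ≤ k ≤ 4. Try u_k = A + B·r^k with r = q/p = (3/5)/(2/5) = 3/2. Substitution satisfies the recurrence; boundary conditions give:
  u_k = (1 − r^k) / (1 − r^N) = (1 − (3/2)^1) / (1 − (3/2)^5) = 16/211.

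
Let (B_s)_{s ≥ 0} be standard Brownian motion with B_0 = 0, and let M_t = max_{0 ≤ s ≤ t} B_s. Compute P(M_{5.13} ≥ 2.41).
P(M_{5.13} ≥ 2.41) = 2·P(B_{5.13} ≥ 2.41) = 2(1 − Φ(2.41/√5.13)) ≈ 0.2873

By the reflection principle for Brownian motion, P(M_t ≥ a) = 2 · P(B_t ≥ a) for a ≥ 0. Since B_t ~ N(0, t), P(B_t ≥ 2.41) = 1 − Φ(2.41/√t) = 1 − Φ(2.41/√5.13) = 1 − Φ(1.0640). So
  P(M_{5.13} ≥ 2.41) = 2(1 − Φ(1.0640)) ≈ 0.2873.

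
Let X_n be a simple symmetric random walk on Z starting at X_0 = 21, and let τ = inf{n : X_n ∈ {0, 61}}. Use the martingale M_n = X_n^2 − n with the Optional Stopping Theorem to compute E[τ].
E[τ] = 840

M_n = X_n^2 − n is a martingale (since E[X_{n+1}^2 | F_n] = X_n^2 + 1). By OST (τ has finite mean in a bounded region), E[M_τ] = E[M_0] = X_0^2 − 0 = 21^2 = 441. Also E[M_τ] = E[X_τ^2] − E[τ]. The walk exits at 0 or 61, with P(hit 61 first) = 21/61, so E[X_τ^2] = 61^2 · 21/61 + 0 = 1281. Thus E[τ] = E[X_τ^2] − E[M_τ] = 1281 − 441 = 840 = 21(61 − 21) = 840.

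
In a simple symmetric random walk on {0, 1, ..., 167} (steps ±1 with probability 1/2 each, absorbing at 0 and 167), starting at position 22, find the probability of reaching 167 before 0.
P(hit 167 before 0) = 22/167

Let u_k = P(hit 167 before 0 | start at k). Then u_0 = 0, u_167 = 1, and u_k = u_{k-1}/2 + u_{k+1}/2 for 1 ≤ k ≤ 166. This harmonic recurrence is solved by u_k = k/167, giving u_22 = 22/167.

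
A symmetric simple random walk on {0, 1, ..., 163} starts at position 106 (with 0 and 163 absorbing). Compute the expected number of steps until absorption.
E[τ | X_0 = 106] = 6042

Let v_k = E[τ | X_0 = k]. Boundary: v_0 = v_163 = 0. Recurrence: v_k = 1 + (v_{k-1} + v_{k+1})/2 for 1 ≤ k ≤ 162. The particular solution to v_k − (v_{k-1} + v_{k+1})/2 = 1 is v_k = −k^2. Adding homogeneous solution A + B k and matching boundaries gives v_k = k (163 − k). Substituting k = 106: v_106 = 106 · 57 = 6042.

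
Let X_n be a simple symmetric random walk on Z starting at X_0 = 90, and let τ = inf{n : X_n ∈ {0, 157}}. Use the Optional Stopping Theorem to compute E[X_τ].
E[X_τ] = 90

X_n is a martingale and τ is a bounded-mean stopping time (indeed τ is finite a.s. with bounded expectation since the walk is in a bounded region). By the OST, E[X_τ] = E[X_0] = 90. Equivalently: E[X_τ] = 157 · P(hit 157 first) + 0 · P(hit 0 first) = 157 · (90/157) = 90.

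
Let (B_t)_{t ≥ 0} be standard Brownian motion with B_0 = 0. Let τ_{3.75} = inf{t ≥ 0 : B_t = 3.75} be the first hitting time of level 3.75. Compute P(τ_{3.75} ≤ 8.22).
P(τ_{3.75} ≤ 8.22) = 2(1 − Φ(3.75/√8.22)) = 2(1 − Φ(1.3080)) ≈ 0.1909

By the reflection principle for standard BM, P(τ_b ≤ t) = 2 · P(B_t ≥ b). Since B_t ~ N(0, t), P(B_t ≥ 3.75) = 1 − Φ(3.75/√t) = 1 − Φ(3.75/√8.22) = 1 − Φ(1.3080) ≈ 0.09544. Doubling: P(τ_{3.75} ≤ 8.22) ≈ 2 · 0.09544 = 0.19088 ≈ 0.1909.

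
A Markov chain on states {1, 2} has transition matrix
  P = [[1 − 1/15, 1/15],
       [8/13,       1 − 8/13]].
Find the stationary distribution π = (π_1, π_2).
π_1 = 120/133, π_2 = 13/133

Solve πP = π with π_1 + π_2 = 1. From πP = π: π_1 · (1 − 1/15) + π_2 · 8/13 = π_1 ⇒ π_2 · 8/13 = π_1 · 1/15 ⇒ π_2/π_1 = (1/15)/(8/13) = 13/120. Together with π_1 + π_2 = 1:
  π_1 = (8/13)/(1/15 + 8/13) = (8/13)/(133/195) = 120/133,
  π_2 = (1/15)/(1/15 + 8/13) = (1/15)/(133/195) = 13/133.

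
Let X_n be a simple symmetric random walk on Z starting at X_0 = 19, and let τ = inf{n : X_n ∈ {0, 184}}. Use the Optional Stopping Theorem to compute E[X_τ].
E[X_τ] = 19

X_n is a martingale and τ is a bounded-mean stopping time (indeed τ is finite a.s. with bounded expectation since the walk is in a bounded region). By the OST, E[X_τ] = E[X_0] = 19. Equivalently: E[X_τ] = 184 · P(hit 184 first) + 0 · P(hit 0 first) = 184 · (19/184) = 19.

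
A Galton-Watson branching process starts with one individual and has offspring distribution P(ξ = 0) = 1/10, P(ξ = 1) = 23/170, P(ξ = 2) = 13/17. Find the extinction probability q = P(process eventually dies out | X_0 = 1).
q = 17/130

The pgf is f(s) = 1/10 + 23/170·s + 13/17·s². The extinction probability q is the smallest fixed point of f in [0, 1]. Setting s = f(s):
  13/17·s² + (23/170 − 1)·s + 1/10 = 0
  13/17·s² − (1/10 + 13/17)·s + 1/10 = 0
which factors as (s − 1)·(13/17·s − 1/10) = 0, giving roots s = 1 and s = (1/10)/(13/17) = 17/130.
Mean offspring μ = 23/170 + 2·13/17 = 283/170 > 1 (supercritical), so q < 1. The extinction probability is the smaller root: q = (1/10)/(13/17) = 17/130.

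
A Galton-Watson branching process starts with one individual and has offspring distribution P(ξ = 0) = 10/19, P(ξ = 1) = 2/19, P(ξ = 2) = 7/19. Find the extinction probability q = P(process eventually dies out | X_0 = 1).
q = 1

Mean offspring μ = 0·10/19 + 1·2/19 + 2·7/19 = 16/19 ≤ 1. For μ ≤ 1 with offspring not concentrated at 1, the Galton-Watson process goes extinct almost surely, so q = 1.
(Algebraic check: The pgf is f(s) = 10/19 + 2/19·s + 7/19·s². The extinction probability q is the smallest fixed point of f in [0, 1]. Setting s = f(s):
  7/19·s² + (2/19 − 1)·s + 10/19 = 0
  7/19·s² − (10/19 + 7/19)·s + 10/19 = 0
which factors as (s − 1)·(7/19·s − 10/19) = 0, giving roots s = 1 and s = (10/19)/(7/19) = 10/7. Since 10/7 ≥ 1, the smallest root in [0, 1] is s = 1.)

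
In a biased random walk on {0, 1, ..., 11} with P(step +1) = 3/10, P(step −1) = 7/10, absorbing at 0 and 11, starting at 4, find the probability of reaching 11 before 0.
P(hit 11 before 0) = (1 − (7/3)^4) / (1 − (7/3)^11) = 1268460/494287399

Let u_k denote P(reach 11 before 0 | start at k). Boundary: u_0 = 0, u_11 = 1. Recurrence: u_k = 3/10·u_{k+1} + 7/10·u_{k-1} for 1 ≤ k ≤ 10. Try u_k = A + B·r^k with r = q/p = (7/10)/(3/10) = 7/3. Substitution satisfies the recurrence; boundary conditions give:
  u_k = (1 − r^k) / (1 − r^N) = (1 − (7/3)^4) / (1 − (7/3)^11) = 1268460/494287399.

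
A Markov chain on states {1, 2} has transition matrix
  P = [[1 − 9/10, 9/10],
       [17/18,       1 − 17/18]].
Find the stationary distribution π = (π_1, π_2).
π_1 = 85/166, π_2 = 81/166

Solve πP = π with π_1 + π_2 = 1. From πP = π: π_1 · (1 − 9/10) + π_2 · 17/18 = π_1 ⇒ π_2 · 17/18 = π_1 · 9/10 ⇒ π_2/π_1 = (9/10)/(17/18) = 81/85. Together with π_1 + π_2 = 1:
  π_1 = (17/18)/(9/10 + 17/18) = (17/18)/(83/45) = 85/166,
  π_2 = (9/10)/(9/10 + 17/18) = (9/10)/(83/45) = 81/166.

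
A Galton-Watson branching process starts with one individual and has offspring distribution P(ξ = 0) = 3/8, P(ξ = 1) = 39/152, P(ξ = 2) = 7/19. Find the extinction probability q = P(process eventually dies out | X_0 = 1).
q = 1

Mean offspring μ = 0·3/8 + 1·39/152 + 2·7/19 = 151/152 ≤ 1. For μ ≤ 1 with offspring not concentrated at 1, the Galton-Watson process goes extinct almost surely, so q = 1.
(Algebraic check: The pgf is f(s) = 3/8 + 39/152·s + 7/19·s². The extinction probability q is the smallest fixed point of f in [0, 1]. Setting s = f(s):
  7/19·s² + (39/152 − 1)·s + 3/8 = 0
  7/19·s² − (3/8 + 7/19)·s + 3/8 = 0
which factors as (s − 1)·(7/19·s − 3/8) = 0, giving roots s = 1 and s = (3/8)/(7/19) = 57/56. Since 57/56 ≥ 1, the smallest root in [0, 1] is s = 1.)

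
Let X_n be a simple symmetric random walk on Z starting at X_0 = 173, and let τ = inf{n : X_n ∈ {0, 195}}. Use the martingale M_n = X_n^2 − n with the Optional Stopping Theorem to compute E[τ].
E[τ] = 3806

M_n = X_n^2 − n is a martingale (since E[X_{n+1}^2 | F_n] = X_n^2 + 1). By OST (τ has finite mean in a bounded region), E[M_τ] = E[M_0] = X_0^2 − 0 = 173^2 = 29929. Also E[M_τ] = E[X_τ^2] − E[τ]. The walk exits at 0 or 195, with P(hit 195 first) = 173/195, so E[X_τ^2] = 195^2 · 173/195 + 0 = 33735. Thus E[τ] = E[X_τ^2] − E[M_τ] = 33735 − 29929 = 3806 = 173(195 − 173) = 3806.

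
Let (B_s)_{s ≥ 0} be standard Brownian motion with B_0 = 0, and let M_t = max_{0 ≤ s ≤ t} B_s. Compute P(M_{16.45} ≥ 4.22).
P(M_{16.45} ≥ 4.22) = 2·P(B_{16.45} ≥ 4.22) = 2(1 − Φ(4.22/√16.45)) ≈ 0.2981

By the reflection principle for Brownian motion, P(M_t ≥ a) = 2 · P(B_t ≥ a) for a ≥ 0. Since B_t ~ N(0, t), P(B_t ≥ 4.22) = 1 − Φ(4.22/√t) = 1 − Φ(4.22/√16.45) = 1 − Φ(1.0405). So
  P(M_{16.45} ≥ 4.22) = 2(1 − Φ(1.0405)) ≈ 0.2981.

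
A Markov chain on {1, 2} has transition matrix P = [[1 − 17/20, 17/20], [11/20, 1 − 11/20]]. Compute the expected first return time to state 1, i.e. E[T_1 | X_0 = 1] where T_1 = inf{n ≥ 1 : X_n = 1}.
E[T_1 | X_0 = 1] = 1/π_1 = 28/11

For an irreducible recurrent Markov chain with stationary distribution π, E[T_i | X_0 = i] = 1/π_i (Kac's formula). Here π_1 = (11/20)/(17/20 + 11/20) = (11/20)/(7/5) = 11/28, so E[T_1 | X_0 = 1] = 1/π_1 = (17/20 + 11/20)/(11/20) = (7/5)/(11/20) = 28/11.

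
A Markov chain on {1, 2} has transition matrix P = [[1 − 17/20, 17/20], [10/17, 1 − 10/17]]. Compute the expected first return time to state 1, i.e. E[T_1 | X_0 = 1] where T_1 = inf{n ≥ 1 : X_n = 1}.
E[T_1 | X_0 = 1] = 1/π_1 = 489/200

For an irreducible recurrent Markov chain with stationary distribution π, E[T_i | X_0 = i] = 1/π_i (Kac's formula). Here π_1 = (10/17)/(17/20 + 10/17) = (10/17)/(489/340) = 200/489, so E[T_1 | X_0 = 1] = 1/π_1 = (17/20 + 10/17)/(10/17) = (489/340)/(10/17) = 489/200.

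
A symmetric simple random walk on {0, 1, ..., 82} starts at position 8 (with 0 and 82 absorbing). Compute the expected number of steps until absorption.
E[τ | X_0 = 8] = 592

Let v_k = E[τ | X_0 = k]. Boundary: v_0 = v_82 = 0. Recurrence: v_k = 1 + (v_{k-1} + v_{k+1})/2 for 1 ≤ k ≤ 81. The particular solution to v_k − (v_{k-1} + v_{k+1})/2 = 1 is v_k = −k^2. Adding homogeneous solution A + B k and matching boundaries gives v_k = k (82 − k). Substituting k = 8: v_8 = 8 · 74 = 592.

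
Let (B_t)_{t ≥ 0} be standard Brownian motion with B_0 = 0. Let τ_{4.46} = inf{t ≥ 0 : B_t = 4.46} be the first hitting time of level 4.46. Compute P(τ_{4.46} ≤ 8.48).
P(τ_{4.46} ≤ 8.48) = 2(1 − Φ(4.46/√8.48)) = 2(1 − Φ(1.5316)) ≈ 0.1256

By the reflection principle for standard BM, P(τ_b ≤ t) = 2 · P(B_t ≥ b). Since B_t ~ N(0, t), P(B_t ≥ 4.46) = 1 − Φ(4.46/√t) = 1 − Φ(4.46/√8.48) = 1 − Φ(1.5316) ≈ 0.06281. Doubling: P(τ_{4.46} ≤ 8.48) ≈ 2 · 0.06281 = 0.12562 ≈ 0.1256.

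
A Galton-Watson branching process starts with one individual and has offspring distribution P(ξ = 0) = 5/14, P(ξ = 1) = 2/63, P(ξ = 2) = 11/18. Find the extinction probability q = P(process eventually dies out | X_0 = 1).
q = 45/77

The pgf is f(s) = 5/14 + 2/63·s + 11/18·s². The extinction probability q is the smallest fixed point of f in [0, 1]. Setting s = f(s):
  11/18·s² + (2/63 − 1)·s + 5/14 = 0
  11/18·s² − (5/14 + 11/18)·s + 5/14 = 0
which factors as (s − 1)·(11/18·s − 5/14) = 0, giving roots s = 1 and s = (5/14)/(11/18) = 45/77.
Mean offspring μ = 2/63 + 2·11/18 = 79/63 > 1 (supercritical), so q < 1. The extinction probability is the smaller root: q = (5/14)/(11/18) = 45/77.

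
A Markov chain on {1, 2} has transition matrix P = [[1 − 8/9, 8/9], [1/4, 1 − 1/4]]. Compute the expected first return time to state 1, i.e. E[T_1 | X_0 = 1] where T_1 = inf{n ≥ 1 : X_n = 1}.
E[T_1 | X_0 = 1] = 1/π_1 = 41/9

For an irreducible recurrent Markov chain with stationary distribution π, E[T_i | X_0 = i] = 1/π_i (Kac's formula). Here π_1 = (1/4)/(8/9 + 1/4) = (1/4)/(41/36) = 9/41, so E[T_1 | X_0 = 1] = 1/π_1 = (8/9 + 1/4)/(1/4) = (41/36)/(1/4) = 41/9.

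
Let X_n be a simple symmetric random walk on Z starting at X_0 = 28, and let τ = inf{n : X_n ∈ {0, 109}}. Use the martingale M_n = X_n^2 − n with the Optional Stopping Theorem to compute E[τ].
E[τ] = 2268

M_n = X_n^2 − n is a martingale (since E[X_{n+1}^2 | F_n] = X_n^2 + 1). By OST (τ has finite mean in a bounded region), E[M_τ] = E[M_0] = X_0^2 − 0 = 28^2 = 784. Also E[M_τ] = E[X_τ^2] − E[τ]. The walk exits at 0 or 109, with P(hit 109 first) = 28/109, so E[X_τ^2] = 109^2 · 28/109 + 0 = 3052. Thus E[τ] = E[X_τ^2] − E[M_τ] = 3052 − 784 = 2268 = 28(109 − 28) = 2268.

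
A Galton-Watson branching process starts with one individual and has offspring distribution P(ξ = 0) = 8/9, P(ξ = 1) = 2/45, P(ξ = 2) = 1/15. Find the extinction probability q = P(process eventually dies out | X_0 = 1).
q = 1

Mean offspring μ = 0·8/9 + 1·2/45 + 2·1/15 = 8/45 ≤ 1. For μ ≤ 1 with offspring not concentrated at 1, the Galton-Watson process goes extinct almost surely, so q = 1.
(Algebraic check: The pgf is f(s) = 8/9 + 2/45·s + 1/15·s². The extinction probability q is the smallest fixed point of f in [0, 1]. Setting s = f(s):
  1/15·s² + (2/45 − 1)·s + 8/9 = 0
  1/15·s² − (8/9 + 1/15)·s + 8/9 = 0
which factors as (s − 1)·(1/15·s − 8/9) = 0, giving roots s = 1 and s = (8/9)/(1/15) = 40/3. Since 40/3 ≥ 1, the smallest root in [0, 1] is s = 1.)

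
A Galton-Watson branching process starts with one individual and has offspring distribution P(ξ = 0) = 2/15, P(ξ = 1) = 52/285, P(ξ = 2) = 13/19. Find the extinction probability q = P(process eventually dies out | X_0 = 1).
q = 38/195

The pgf is f(s) = 2/15 + 52/285·s + 13/19·s². The extinction probability q is the smallest fixed point of f in [0, 1]. Setting s = f(s):
  13/19·s² + (52/285 − 1)·s + 2/15 = 0
  13/19·s² − (2/15 + 13/19)·s + 2/15 = 0
which factors as (s − 1)·(13/19·s − 2/15) = 0, giving roots s = 1 and s = (2/15)/(13/19) = 38/195.
Mean offspring μ = 52/285 + 2·13/19 = 442/285 > 1 (supercritical), so q < 1. The extinction probability is the smaller root: q = (2/15)/(13/19) = 38/195.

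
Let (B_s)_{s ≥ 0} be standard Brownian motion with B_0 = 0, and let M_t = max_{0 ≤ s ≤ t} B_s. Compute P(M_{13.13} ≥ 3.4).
P(M_{13.13} ≥ 3.4) = 2·P(B_{13.13} ≥ 3.4) = 2(1 − Φ(3.4/√13.13)) ≈ 0.3481

By the reflection principle for Brownian motion, P(M_t ≥ a) = 2 · P(B_t ≥ a) for a ≥ 0. Since B_t ~ N(0, t), P(B_t ≥ 3.4) = 1 − Φ(3.4/√t) = 1 − Φ(3.4/√13.13) = 1 − Φ(0.9383). So
  P(M_{13.13} ≥ 3.4) = 2(1 − Φ(0.9383)) ≈ 0.3481.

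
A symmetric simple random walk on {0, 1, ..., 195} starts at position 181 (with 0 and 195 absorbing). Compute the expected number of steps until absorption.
E[τ | X_0 = 181] = 2534

Let v_k = E[τ | X_0 = k]. Boundary: v_0 = v_195 = 0. Recurrence: v_k = 1 + (v_{k-1} + v_{k+1})/2 for 1 ≤ k ≤ 194. The particular solution to v_k − (v_{k-1} + v_{k+1})/2 = 1 is v_k = −k^2. Adding homogeneous solution A + B k and matching boundaries gives v_k = k (195 − k). Substituting k = 181: v_181 = 181 · 14 = 2534.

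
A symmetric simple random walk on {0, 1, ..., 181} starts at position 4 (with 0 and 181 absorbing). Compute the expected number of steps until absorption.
E[τ | X_0 = 4] = 708

Let v_k = E[τ | X_0 = k]. Boundary: v_0 = v_181 = 0. Recurrence: v_k = 1 + (v_{k-1} + v_{k+1})/2 for 1 ≤ k ≤ 180. The particular solution to v_k − (v_{k-1} + v_{k+1})/2 = 1 is v_k = −k^2. Adding homogeneous solution A + B k and matching boundaries gives v_k = k (181 − k). Substituting k = 4: v_4 = 4 · 177 = 708.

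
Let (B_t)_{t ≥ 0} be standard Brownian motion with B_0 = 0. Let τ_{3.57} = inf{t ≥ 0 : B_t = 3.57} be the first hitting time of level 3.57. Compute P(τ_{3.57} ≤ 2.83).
P(τ_{3.57} ≤ 2.83) = 2(1 − Φ(3.57/√2.83)) = 2(1 − Φ(2.1221)) ≈ 0.0338

By the reflection principle for standard BM, P(τ_b ≤ t) = 2 · P(B_t ≥ b). Since B_t ~ N(0, t), P(B_t ≥ 3.57) = 1 − Φ(3.57/√t) = 1 − Φ(3.57/√2.83) = 1 − Φ(2.1221) ≈ 0.01691. Doubling: P(τ_{3.57} ≤ 2.83) ≈ 2 · 0.01691 = 0.03382 ≈ 0.0338.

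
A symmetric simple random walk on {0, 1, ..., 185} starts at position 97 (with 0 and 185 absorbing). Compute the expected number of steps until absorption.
E[τ | X_0 = 97] = 8536

Let v_k = E[τ | X_0 = k]. Boundary: v_0 = v_185 = 0. Recurrence: v_k = 1 + (v_{k-1} + v_{k+1})/2 for 1 ≤ k ≤ 184. The particular solution to v_k − (v_{k-1} + v_{k+1})/2 = 1 is v_k = −k^2. Adding homogeneous solution A + B k and matching boundaries gives v_k = k (185 − k). Substituting k = 97: v_97 = 97 · 88 = 8536.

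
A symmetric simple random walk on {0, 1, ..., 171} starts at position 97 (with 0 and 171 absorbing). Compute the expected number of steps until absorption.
E[τ | X_0 = 97] = 7178

Let v_k = E[τ | X_0 = k]. Boundary: v_0 = v_171 = 0. Recurrence: v_k = 1 + (v_{k-1} + v_{k+1})/2 for 1 ≤ k ≤ 170. The particular solution to v_k − (v_{k-1} + v_{k+1})/2 = 1 is v_k = −k^2. Adding homogeneous solution A + B k and matching boundaries gives v_k = k (171 − k). Substituting k = 97: v_97 = 97 · 74 = 7178.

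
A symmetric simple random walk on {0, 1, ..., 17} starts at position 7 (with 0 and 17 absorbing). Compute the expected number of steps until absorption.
E[τ | X_0 = 7] = 70

Let v_k = E[τ | X_0 = k]. Boundary: v_0 = v_17 = 0. Recurrence: v_k = 1 + (v_{k-1} + v_{k+1})/2 for 1 ≤ k ≤ 16. The particular solution to v_k − (v_{k-1} + v_{k+1})/2 = 1 is v_k = −k^2. Adding homogeneous solution A + B k and matching boundaries gives v_k = k (17 − k). Substituting k = 7: v_7 = 7 · 10 = 70.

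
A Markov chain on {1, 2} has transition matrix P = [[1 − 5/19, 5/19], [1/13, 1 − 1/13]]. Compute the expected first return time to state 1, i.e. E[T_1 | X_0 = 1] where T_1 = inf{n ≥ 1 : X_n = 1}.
E[T_1 | X_0 = 1] = 1/π_1 = 84/19

For an irreducible recurrent Markov chain with stationary distribution π, E[T_i | X_0 = i] = 1/π_i (Kac's formula). Here π_1 = (1/13)/(5/19 + 1/13) = (1/13)/(84/247) = 19/84, so E[T_1 | X_0 = 1] = 1/π_1 = (5/19 + 1/13)/(1/13) = (84/247)/(1/13) = 84/19.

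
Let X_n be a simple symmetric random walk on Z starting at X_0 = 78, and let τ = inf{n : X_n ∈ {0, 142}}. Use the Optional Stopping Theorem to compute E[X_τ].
E[X_τ] = 78

X_n is a martingale and τ is a bounded-mean stopping time (indeed τ is finite a.s. with bounded expectation since the walk is in a bounded region). By the OST, E[X_τ] = E[X_0] = 78. Equivalently: E[X_τ] = 142 · P(hit 142 first) + 0 · P(hit 0 first) = 142 · (78/142) = 78.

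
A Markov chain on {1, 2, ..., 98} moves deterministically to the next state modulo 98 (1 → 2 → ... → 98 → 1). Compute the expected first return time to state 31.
E[T_31 | X_0 = 31] = 98

The chain cycles deterministically, so starting at state 31 it returns in exactly 98 steps. Equivalently, the stationary distribution is uniform π_j = 1/98 for every state j, so by Kac's formula E[T_31] = 1/π_31 = 98.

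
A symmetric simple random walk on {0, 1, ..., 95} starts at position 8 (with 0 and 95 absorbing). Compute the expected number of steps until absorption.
E[τ | X_0 = 8] = 696

Let v_k = E[τ | X_0 = k]. Boundary: v_0 = v_95 = 0. Recurrence: v_k = 1 + (v_{k-1} + v_{k+1})/2 for 1 ≤ k ≤ 94. The particular solution to v_k − (v_{k-1} + v_{k+1})/2 = 1 is v_k = −k^2. Adding homogeneous solution A + B k and matching boundaries gives v_k = k (95 − k). Substituting k = 8: v_8 = 8 · 87 = 696.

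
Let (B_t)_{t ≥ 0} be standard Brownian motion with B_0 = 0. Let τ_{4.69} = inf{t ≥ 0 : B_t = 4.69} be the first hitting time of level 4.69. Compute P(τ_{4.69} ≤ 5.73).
P(τ_{4.69} ≤ 5.73) = 2(1 − Φ(4.69/√5.73)) = 2(1 − Φ(1.9593)) ≈ 0.0501

By the reflection principle for standard BM, P(τ_b ≤ t) = 2 · P(B_t ≥ b). Since B_t ~ N(0, t), P(B_t ≥ 4.69) = 1 − Φ(4.69/√t) = 1 − Φ(4.69/√5.73) = 1 − Φ(1.9593) ≈ 0.02504. Doubling: P(τ_{4.69} ≤ 5.73) ≈ 2 · 0.02504 = 0.05008 ≈ 0.0501.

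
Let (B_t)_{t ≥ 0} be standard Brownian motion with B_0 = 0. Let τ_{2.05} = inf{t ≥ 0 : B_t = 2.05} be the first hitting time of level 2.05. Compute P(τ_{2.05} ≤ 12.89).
P(τ_{2.05} ≤ 12.89) = 2(1 − Φ(2.05/√12.89)) = 2(1 − Φ(0.5710)) ≈ 0.5680

By the reflection principle for standard BM, P(τ_b ≤ t) = 2 · P(B_t ≥ b). Since B_t ~ N(0, t), P(B_t ≥ 2.05) = 1 − Φ(2.05/√t) = 1 − Φ(2.05/√12.89) = 1 − Φ(0.5710) ≈ 0.28400. Doubling: P(τ_{2.05} ≤ 12.89) ≈ 2 · 0.28400 = 0.56800 ≈ 0.5680.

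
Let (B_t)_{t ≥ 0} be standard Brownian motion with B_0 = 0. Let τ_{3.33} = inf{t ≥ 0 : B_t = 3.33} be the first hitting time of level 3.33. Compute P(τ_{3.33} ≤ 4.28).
P(τ_{3.33} ≤ 4.28) = 2(1 − Φ(3.33/√4.28)) = 2(1 − Φ(1.6096)) ≈ 0.1075

By the reflection principle for standard BM, P(τ_b ≤ t) = 2 · P(B_t ≥ b). Since B_t ~ N(0, t), P(B_t ≥ 3.33) = 1 − Φ(3.33/√t) = 1 − Φ(3.33/√4.28) = 1 − Φ(1.6096) ≈ 0.05374. Doubling: P(τ_{3.33} ≤ 4.28) ≈ 2 · 0.05374 = 0.10748 ≈ 0.1075.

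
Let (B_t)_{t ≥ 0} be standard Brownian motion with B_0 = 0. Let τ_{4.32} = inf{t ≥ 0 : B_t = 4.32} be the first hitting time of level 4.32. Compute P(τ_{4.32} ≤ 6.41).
P(τ_{4.32} ≤ 6.41) = 2(1 − Φ(4.32/√6.41)) = 2(1 − Φ(1.7063)) ≈ 0.0880

By the reflection principle for standard BM, P(τ_b ≤ t) = 2 · P(B_t ≥ b). Since B_t ~ N(0, t), P(B_t ≥ 4.32) = 1 − Φ(4.32/√t) = 1 − Φ(4.32/√6.41) = 1 − Φ(1.7063) ≈ 0.04398. Doubling: P(τ_{4.32} ≤ 6.41) ≈ 2 · 0.04398 = 0.08796 ≈ 0.0880.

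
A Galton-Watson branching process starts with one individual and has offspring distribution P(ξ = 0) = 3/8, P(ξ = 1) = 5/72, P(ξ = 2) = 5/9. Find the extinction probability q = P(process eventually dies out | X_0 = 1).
q = 27/40

The pgf is f(s) = 3/8 + 5/72·s + 5/9·s². The extinction probability q is the smallest fixed point of f in [0, 1]. Setting s = f(s):
  5/9·s² + (5/72 − 1)·s + 3/8 = 0
  5/9·s² − (3/8 + 5/9)·s + 3/8 = 0
which factors as (s − 1)·(5/9·s − 3/8) = 0, giving roots s = 1 and s = (3/8)/(5/9) = 27/40.
Mean offspring μ = 5/72 + 2·5/9 = 85/72 > 1 (supercritical), so q < 1. The extinction probability is the smaller root: q = (3/8)/(5/9) = 27/40.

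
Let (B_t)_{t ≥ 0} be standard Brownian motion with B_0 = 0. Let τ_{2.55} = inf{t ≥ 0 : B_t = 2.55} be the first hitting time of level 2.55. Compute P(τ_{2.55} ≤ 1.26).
P(τ_{2.55} ≤ 1.26) = 2(1 − Φ(2.55/√1.26)) = 2(1 − Φ(2.2717)) ≈ 0.0231

By the reflection principle for standard BM, P(τ_b ≤ t) = 2 · P(B_t ≥ b). Since B_t ~ N(0, t), P(B_t ≥ 2.55) = 1 − Φ(2.55/√t) = 1 − Φ(2.55/√1.26) = 1 − Φ(2.2717) ≈ 0.01155. Doubling: P(τ_{2.55} ≤ 1.26) ≈ 2 · 0.01155 = 0.02310 ≈ 0.0231.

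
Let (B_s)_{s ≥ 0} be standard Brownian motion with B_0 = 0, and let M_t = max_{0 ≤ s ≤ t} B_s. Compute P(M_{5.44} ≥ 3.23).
P(M_{5.44} ≥ 3.23) = 2·P(B_{5.44} ≥ 3.23) = 2(1 − Φ(3.23/√5.44)) ≈ 0.1661

By the reflection principle for Brownian motion, P(M_t ≥ a) = 2 · P(B_t ≥ a) for a ≥ 0. Since B_t ~ N(0, t), P(B_t ≥ 3.23) = 1 − Φ(3.23/√t) = 1 − Φ(3.23/√5.44) = 1 − Φ(1.3849). So
  P(M_{5.44} ≥ 3.23) = 2(1 − Φ(1.3849)) ≈ 0.1661.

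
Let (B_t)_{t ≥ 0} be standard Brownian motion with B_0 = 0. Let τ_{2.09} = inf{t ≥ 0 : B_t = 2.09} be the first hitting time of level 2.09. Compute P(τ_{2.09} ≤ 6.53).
P(τ_{2.09} ≤ 6.53) = 2(1 − Φ(2.09/√6.53)) = 2(1 − Φ(0.8179)) ≈ 0.4134

By the reflection principle for standard BM, P(τ_b ≤ t) = 2 · P(B_t ≥ b). Since B_t ~ N(0, t), P(B_t ≥ 2.09) = 1 − Φ(2.09/√t) = 1 − Φ(2.09/√6.53) = 1 − Φ(0.8179) ≈ 0.20671. Doubling: P(τ_{2.09} ≤ 6.53) ≈ 2 · 0.20671 = 0.41342 ≈ 0.4134.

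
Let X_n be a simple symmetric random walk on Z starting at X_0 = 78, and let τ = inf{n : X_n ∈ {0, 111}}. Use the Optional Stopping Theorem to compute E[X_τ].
E[X_τ] = 78

X_n is a martingale and τ is a bounded-mean stopping time (indeed τ is finite a.s. with bounded expectation since the walk is in a bounded region). By the OST, E[X_τ] = E[X_0] = 78. Equivalently: E[X_τ] = 111 · P(hit 111 first) + 0 · P(hit 0 first) = 111 · (78/111) = 78.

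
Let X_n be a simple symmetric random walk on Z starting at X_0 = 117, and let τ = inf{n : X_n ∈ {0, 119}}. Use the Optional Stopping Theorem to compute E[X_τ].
E[X_τ] = 117

X_n is a martingale and τ is a bounded-mean stopping time (indeed τ is finite a.s. with bounded expectation since the walk is in a bounded region). By the OST, E[X_τ] = E[X_0] = 117. Equivalently: E[X_τ] = 119 · P(hit 119 first) + 0 · P(hit 0 first) = 119 · (117/119) = 117.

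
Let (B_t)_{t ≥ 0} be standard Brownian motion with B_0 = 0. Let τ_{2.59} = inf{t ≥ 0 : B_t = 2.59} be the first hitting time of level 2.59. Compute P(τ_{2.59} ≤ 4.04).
P(τ_{2.59} ≤ 4.04) = 2(1 − Φ(2.59/√4.04)) = 2(1 − Φ(1.2886)) ≈ 0.1975

By the reflection principle for standard BM, P(τ_b ≤ t) = 2 · P(B_t ≥ b). Since B_t ~ N(0, t), P(B_t ≥ 2.59) = 1 − Φ(2.59/√t) = 1 − Φ(2.59/√4.04) = 1 − Φ(1.2886) ≈ 0.09877. Doubling: P(τ_{2.59} ≤ 4.04) ≈ 2 · 0.09877 = 0.19754 ≈ 0.1975.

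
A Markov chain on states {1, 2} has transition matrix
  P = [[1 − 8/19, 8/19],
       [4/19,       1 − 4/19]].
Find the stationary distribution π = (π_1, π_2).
π_1 = 1/3, π_2 = 2/3

Solve πP = π with π_1 + π_2 = 1. From πP = π: π_1 · (1 − 8/19) + π_2 · 4/19 = π_1 ⇒ π_2 · 4/19 = π_1 · 8/19 ⇒ π_2/π_1 = (8/19)/(4/19) = 2. Together with π_1 + π_2 = 1:
  π_1 = (4/19)/(8/19 + 4/19) = (4/19)/(12/19) = 1/3,
  π_2 = (8/19)/(8/19 + 4/19) = (8/19)/(12/19) = 2/3.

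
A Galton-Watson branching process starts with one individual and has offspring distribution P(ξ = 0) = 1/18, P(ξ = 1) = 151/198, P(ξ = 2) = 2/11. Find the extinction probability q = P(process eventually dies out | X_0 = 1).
q = 11/36

The pgf is f(s) = 1/18 + 151/198·s + 2/11·s². The extinction probability q is the smallest fixed point of f in [0, 1]. Setting s = f(s):
  2/11·s² + (151/198 − 1)·s + 1/18 = 0
  2/11·s² − (1/18 + 2/11)·s + 1/18 = 0
which factors as (s − 1)·(2/11·s − 1/18) = 0, giving roots s = 1 and s = (1/18)/(2/11) = 11/36.
Mean offspring μ = 151/198 + 2·2/11 = 223/198 > 1 (supercritical), so q < 1. The extinction probability is the smaller root: q = (1/18)/(2/11) = 11/36.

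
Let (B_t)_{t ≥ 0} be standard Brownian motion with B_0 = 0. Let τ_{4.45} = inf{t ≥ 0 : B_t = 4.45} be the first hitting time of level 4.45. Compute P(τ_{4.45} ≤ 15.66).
P(τ_{4.45} ≤ 15.66) = 2(1 − Φ(4.45/√15.66)) = 2(1 − Φ(1.1245)) ≈ 0.2608

By the reflection principle for standard BM, P(τ_b ≤ t) = 2 · P(B_t ≥ b). Since B_t ~ N(0, t), P(B_t ≥ 4.45) = 1 − Φ(4.45/√t) = 1 − Φ(4.45/√15.66) = 1 − Φ(1.1245) ≈ 0.13040. Doubling: P(τ_{4.45} ≤ 15.66) ≈ 2 · 0.13040 = 0.26080 ≈ 0.2608.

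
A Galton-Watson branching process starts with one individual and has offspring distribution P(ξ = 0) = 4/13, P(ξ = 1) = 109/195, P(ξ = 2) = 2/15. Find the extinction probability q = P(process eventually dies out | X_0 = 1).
q = 1

Mean offspring μ = 0·4/13 + 1·109/195 + 2·2/15 = 161/195 ≤ 1. For μ ≤ 1 with offspring not concentrated at 1, the Galton-Watson process goes extinct almost surely, so q = 1.
(Algebraic check: The pgf is f(s) = 4/13 + 109/195·s + 2/15·s². The extinction probability q is the smallest fixed point of f in [0, 1]. Setting s = f(s):
  2/15·s² + (109/195 − 1)·s + 4/13 = 0
  2/15·s² − (4/13 + 2/15)·s + 4/13 = 0
which factors as (s − 1)·(2/15·s − 4/13) = 0, giving roots s = 1 and s = (4/13)/(2/15) = 30/13. Since 30/13 ≥ 1, the smallest root in [0, 1] is s = 1.)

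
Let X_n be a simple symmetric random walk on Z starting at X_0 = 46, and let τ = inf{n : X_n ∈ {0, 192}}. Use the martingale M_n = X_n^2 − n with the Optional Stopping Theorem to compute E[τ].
E[τ] = 6716

M_n = X_n^2 − n is a martingale (since E[X_{n+1}^2 | F_n] = X_n^2 + 1). By OST (τ has finite mean in a bounded region), E[M_τ] = E[M_0] = X_0^2 − 0 = 46^2 = 2116. Also E[M_τ] = E[X_τ^2] − E[τ]. The walk exits at 0 or 192, with P(hit 192 first) = 46/192, so E[X_τ^2] = 192^2 · 46/192 + 0 = 8832. Thus E[τ] = E[X_τ^2] − E[M_τ] = 8832 − 2116 = 6716 = 46(192 − 46) = 6716.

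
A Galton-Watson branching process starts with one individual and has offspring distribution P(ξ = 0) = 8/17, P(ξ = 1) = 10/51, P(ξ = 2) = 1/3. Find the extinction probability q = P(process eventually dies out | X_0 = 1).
q = 1

Mean offspring μ = 0·8/17 + 1·10/51 + 2·1/3 = 44/51 ≤ 1. For μ ≤ 1 with offspring not concentrated at 1, the Galton-Watson process goes extinct almost surely, so q = 1.
(Algebraic check: The pgf is f(s) = 8/17 + 10/51·s + 1/3·s². The extinction probability q is the smallest fixed point of f in [0, 1]. Setting s = f(s):
  1/3·s² + (10/51 − 1)·s + 8/17 = 0
  1/3·s² − (8/17 + 1/3)·s + 8/17 = 0
which factors as (s − 1)·(1/3·s − 8/17) = 0, giving roots s = 1 and s = (8/17)/(1/3) = 24/17. Since 24/17 ≥ 1, the smallest root in [0, 1] is s = 1.)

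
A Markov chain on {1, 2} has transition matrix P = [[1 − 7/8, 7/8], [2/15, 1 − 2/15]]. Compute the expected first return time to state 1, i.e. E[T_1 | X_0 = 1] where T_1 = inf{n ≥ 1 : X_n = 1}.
E[T_1 | X_0 = 1] = 1/π_1 = 121/16

For an irreducible recurrent Markov chain with stationary distribution π, E[T_i | X_0 = i] = 1/π_i (Kac's formula). Here π_1 = (2/15)/(7/8 + 2/15) = (2/15)/(121/120) = 16/121, so E[T_1 | X_0 = 1] = 1/π_1 = (7/8 + 2/15)/(2/15) = (121/120)/(2/15) = 121/16.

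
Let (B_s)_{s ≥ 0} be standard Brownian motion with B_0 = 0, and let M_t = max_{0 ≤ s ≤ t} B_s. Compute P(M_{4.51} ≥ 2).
P(M_{4.51} ≥ 2) = 2·P(B_{4.51} ≥ 2) = 2(1 − Φ(2/√4.51)) ≈ 0.3463

By the reflection principle for Brownian motion, P(M_t ≥ a) = 2 · P(B_t ≥ a) for a ≥ 0. Since B_t ~ N(0, t), P(B_t ≥ 2) = 1 − Φ(2/√t) = 1 − Φ(2/√4.51) = 1 − Φ(0.9418). So
  P(M_{4.51} ≥ 2) = 2(1 − Φ(0.9418)) ≈ 0.3463.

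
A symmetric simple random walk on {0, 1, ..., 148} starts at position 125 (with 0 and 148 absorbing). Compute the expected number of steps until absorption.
E[τ | X_0 = 125] = 2875

Let v_k = E[τ | X_0 = k]. Boundary: v_0 = v_148 = 0. Recurrence: v_k = 1 + (v_{k-1} + v_{k+1})/2 for 1 ≤ k ≤ 147. The particular solution to v_k − (v_{k-1} + v_{k+1})/2 = 1 is v_k = −k^2. Adding homogeneous solution A + B k and matching boundaries gives v_k = k (148 − k). Substituting k = 125: v_125 = 125 · 23 = 2875.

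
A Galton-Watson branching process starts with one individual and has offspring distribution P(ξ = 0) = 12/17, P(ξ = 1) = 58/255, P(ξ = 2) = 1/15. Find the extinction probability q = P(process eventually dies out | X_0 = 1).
q = 1

Mean offspring μ = 0·12/17 + 1·58/255 + 2·1/15 = 92/255 ≤ 1. For μ ≤ 1 with offspring not concentrated at 1, the Galton-Watson process goes extinct almost surely, so q = 1.
(Algebraic check: The pgf is f(s) = 12/17 + 58/255·s + 1/15·s². The extinction probability q is the smallest fixed point of f in [0, 1]. Setting s = f(s):
  1/15·s² + (58/255 − 1)·s + 12/17 = 0
  1/15·s² − (12/17 + 1/15)·s + 12/17 = 0
which factors as (s − 1)·(1/15·s − 12/17) = 0, giving roots s = 1 and s = (12/17)/(1/15) = 180/17. Since 180/17 ≥ 1, the smallest root in [0, 1] is s = 1.)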